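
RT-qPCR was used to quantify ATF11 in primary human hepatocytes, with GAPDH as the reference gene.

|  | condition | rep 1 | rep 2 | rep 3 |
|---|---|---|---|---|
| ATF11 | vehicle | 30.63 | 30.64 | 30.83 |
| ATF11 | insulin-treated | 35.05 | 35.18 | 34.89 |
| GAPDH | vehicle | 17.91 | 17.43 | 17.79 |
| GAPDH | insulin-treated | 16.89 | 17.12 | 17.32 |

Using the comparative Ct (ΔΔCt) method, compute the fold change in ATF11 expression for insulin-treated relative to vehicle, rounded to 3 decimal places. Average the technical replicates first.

0.033

Mean Ct: ATF11 vehicle 30.700; ATF11 insulin-treated 35.040; GAPDH vehicle 17.710; GAPDH insulin-treated 17.110
ΔCt(vehicle) = 30.700 − 17.710 = 12.990
ΔCt(insulin-treated) = 35.040 − 17.110 = 17.930
ΔΔCt = 17.930 − 12.990 = 4.940
Fold change = 2^(−4.940) = 0.0326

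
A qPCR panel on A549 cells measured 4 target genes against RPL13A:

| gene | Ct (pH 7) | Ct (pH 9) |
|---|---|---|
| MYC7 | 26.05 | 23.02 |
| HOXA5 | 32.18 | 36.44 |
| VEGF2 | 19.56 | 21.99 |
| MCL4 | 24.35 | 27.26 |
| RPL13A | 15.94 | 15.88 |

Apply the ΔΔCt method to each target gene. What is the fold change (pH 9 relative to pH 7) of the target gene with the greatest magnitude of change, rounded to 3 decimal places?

0.050

MYC7: ΔΔCt = (23.02−15.88) − (26.05−15.94) = 7.14 − 10.11 = -2.97; fold change = 2^2.97 = 7.835
HOXA5: ΔΔCt = (36.44−15.88) − (32.18−15.94) = 20.56 − 16.24 = 4.32; fold change = 2^-4.32 = 0.050
VEGF2: ΔΔCt = (21.99−15.88) − (19.56−15.94) = 6.11 − 3.62 = 2.49; fold change = 2^-2.49 = 0.178
MCL4: ΔΔCt = (27.26−15.88) − (24.35−15.94) = 11.38 − 8.41 = 2.97; fold change = 2^-2.97 = 0.128
HOXA5 has the largest |ΔΔCt| = 4.32.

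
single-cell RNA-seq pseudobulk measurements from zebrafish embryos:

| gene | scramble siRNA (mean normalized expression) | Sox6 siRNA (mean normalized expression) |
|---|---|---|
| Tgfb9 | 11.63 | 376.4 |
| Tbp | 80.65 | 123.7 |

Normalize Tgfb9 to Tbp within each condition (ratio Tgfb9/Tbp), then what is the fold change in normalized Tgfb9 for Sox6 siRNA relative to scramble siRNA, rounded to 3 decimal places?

Tgfb9/Tbp (scramble siRNA) = 11.63 / 80.65 = 0.1442
Tgfb9/Tbp (Sox6 siRNA) = 376.4 / 123.7 = 3.0428
Fold change = 3.0428 / 0.1442 = 21.1011

21.101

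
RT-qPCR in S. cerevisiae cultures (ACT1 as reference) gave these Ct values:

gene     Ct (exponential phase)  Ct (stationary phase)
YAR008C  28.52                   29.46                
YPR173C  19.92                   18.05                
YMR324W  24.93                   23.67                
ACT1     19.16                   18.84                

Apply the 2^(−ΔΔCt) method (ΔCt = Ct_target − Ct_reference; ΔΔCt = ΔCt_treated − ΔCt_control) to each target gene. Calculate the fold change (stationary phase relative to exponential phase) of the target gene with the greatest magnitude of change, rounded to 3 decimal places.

2.928

YAR008C: ΔΔCt = (29.46−18.84) − (28.52−19.16) = 10.62 − 9.36 = 1.26; fold change = 2^-1.26 = 0.418
YPR173C: ΔΔCt = (18.05−18.84) − (19.92−19.16) = -0.79 − 0.76 = -1.55; fold change = 2^1.55 = 2.928
YMR324W: ΔΔCt = (23.67−18.84) − (24.93−19.16) = 4.83 − 5.77 = -0.94; fold change = 2^0.94 = 1.919
YPR173C has the largest |ΔΔCt| = 1.55.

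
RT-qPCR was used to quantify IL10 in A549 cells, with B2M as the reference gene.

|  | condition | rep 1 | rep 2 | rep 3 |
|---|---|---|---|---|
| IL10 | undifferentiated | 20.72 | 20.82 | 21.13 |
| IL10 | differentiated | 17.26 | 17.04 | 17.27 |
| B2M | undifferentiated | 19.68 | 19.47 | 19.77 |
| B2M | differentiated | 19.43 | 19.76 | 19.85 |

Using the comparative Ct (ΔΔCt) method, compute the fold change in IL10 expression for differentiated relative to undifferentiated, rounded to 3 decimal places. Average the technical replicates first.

13.361

Mean Ct: IL10 undifferentiated 20.890; IL10 differentiated 17.190; B2M undifferentiated 19.640; B2M differentiated 19.680
ΔCt(undifferentiated) = 20.890 − 19.640 = 1.250
ΔCt(differentiated) = 17.190 − 19.680 = -2.490
ΔΔCt = -2.490 − 1.250 = -3.740
Fold change = 2^(−(-3.740)) = 2^3.740 = 13.3614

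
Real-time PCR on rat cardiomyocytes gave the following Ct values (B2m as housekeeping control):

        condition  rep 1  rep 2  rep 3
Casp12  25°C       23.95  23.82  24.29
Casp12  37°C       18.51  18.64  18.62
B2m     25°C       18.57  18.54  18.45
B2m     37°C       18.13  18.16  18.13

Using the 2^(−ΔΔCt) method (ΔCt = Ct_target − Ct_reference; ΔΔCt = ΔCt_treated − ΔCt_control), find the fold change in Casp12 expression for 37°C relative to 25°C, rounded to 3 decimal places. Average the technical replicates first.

Mean Ct: Casp12 25°C 24.020; Casp12 37°C 18.590; B2m 25°C 18.520; B2m 37°C 18.140
ΔCt(25°C) = 24.020 − 18.520 = 5.500
ΔCt(37°C) = 18.590 − 18.140 = 0.450
ΔΔCt = 0.450 − 5.500 = -5.050
Fold change = 2^(−(-5.050)) = 2^5.050 = 33.1285

33.128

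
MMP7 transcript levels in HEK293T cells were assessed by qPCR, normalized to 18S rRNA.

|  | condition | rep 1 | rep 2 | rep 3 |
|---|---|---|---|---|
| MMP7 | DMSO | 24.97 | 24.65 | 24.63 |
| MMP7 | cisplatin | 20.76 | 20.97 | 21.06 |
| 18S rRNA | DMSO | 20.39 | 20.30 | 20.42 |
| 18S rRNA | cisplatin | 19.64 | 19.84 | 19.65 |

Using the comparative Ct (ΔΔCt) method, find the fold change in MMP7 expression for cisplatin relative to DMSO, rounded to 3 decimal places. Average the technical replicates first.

Mean Ct: MMP7 DMSO 24.750; MMP7 cisplatin 20.930; 18S rRNA DMSO 20.370; 18S rRNA cisplatin 19.710
ΔCt(DMSO) = 24.750 − 20.370 = 4.380
ΔCt(cisplatin) = 20.930 − 19.710 = 1.220
ΔΔCt = 1.220 − 4.380 = -3.160
Fold change = 2^(−(-3.160)) = 2^3.160 = 8.9383

8.938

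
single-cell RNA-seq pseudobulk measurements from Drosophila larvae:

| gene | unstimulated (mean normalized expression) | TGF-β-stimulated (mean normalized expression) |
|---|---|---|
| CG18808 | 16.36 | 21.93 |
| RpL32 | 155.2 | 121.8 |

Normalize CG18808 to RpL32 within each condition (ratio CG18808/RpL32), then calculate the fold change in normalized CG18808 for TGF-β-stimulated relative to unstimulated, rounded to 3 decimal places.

1.708

CG18808/RpL32 (unstimulated) = 16.36 / 155.2 = 0.10541
CG18808/RpL32 (TGF-β-stimulated) = 21.93 / 121.8 = 0.18005
Fold change = 0.18005 / 0.10541 = 1.7080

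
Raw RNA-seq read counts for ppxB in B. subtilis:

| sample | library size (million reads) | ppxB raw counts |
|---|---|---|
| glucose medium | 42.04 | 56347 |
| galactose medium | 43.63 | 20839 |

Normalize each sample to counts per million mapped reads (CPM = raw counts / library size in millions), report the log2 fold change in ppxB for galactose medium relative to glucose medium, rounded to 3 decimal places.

CPM(glucose medium) = 56347 / 42.04 = 1340.3187
CPM(galactose medium) = 20839 / 43.63 = 477.6301
Fold change = 477.6301 / 1340.3187 = 0.35636
log2(0.35636) = -1.4886

-1.489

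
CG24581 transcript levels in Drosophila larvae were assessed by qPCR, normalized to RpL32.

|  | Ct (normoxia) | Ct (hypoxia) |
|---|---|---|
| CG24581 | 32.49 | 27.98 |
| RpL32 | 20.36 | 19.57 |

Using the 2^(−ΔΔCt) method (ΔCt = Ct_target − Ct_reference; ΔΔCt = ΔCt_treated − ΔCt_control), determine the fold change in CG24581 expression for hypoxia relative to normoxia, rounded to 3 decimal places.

ΔCt(normoxia) = 32.490 − 20.360 = 12.130
ΔCt(hypoxia) = 27.980 − 19.570 = 8.410
ΔΔCt = 8.410 − 12.130 = -3.720
Fold change = 2^(−(-3.720)) = 2^3.720 = 13.1775

13.177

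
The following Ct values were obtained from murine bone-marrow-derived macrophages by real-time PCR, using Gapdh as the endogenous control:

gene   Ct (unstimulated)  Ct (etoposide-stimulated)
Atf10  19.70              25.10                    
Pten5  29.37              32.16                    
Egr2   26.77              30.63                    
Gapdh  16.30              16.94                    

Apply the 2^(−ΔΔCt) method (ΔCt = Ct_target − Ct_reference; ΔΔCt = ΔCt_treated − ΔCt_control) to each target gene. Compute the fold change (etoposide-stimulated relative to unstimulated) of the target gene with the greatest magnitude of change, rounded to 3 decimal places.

Atf10: ΔΔCt = (25.10−16.94) − (19.70−16.30) = 8.16 − 3.40 = 4.76; fold change = 2^-4.76 = 0.037
Pten5: ΔΔCt = (32.16−16.94) − (29.37−16.30) = 15.22 − 13.07 = 2.15; fold change = 2^-2.15 = 0.225
Egr2: ΔΔCt = (30.63−16.94) − (26.77−16.30) = 13.69 − 10.47 = 3.22; fold change = 2^-3.22 = 0.107
Atf10 has the largest |ΔΔCt| = 4.76.

0.037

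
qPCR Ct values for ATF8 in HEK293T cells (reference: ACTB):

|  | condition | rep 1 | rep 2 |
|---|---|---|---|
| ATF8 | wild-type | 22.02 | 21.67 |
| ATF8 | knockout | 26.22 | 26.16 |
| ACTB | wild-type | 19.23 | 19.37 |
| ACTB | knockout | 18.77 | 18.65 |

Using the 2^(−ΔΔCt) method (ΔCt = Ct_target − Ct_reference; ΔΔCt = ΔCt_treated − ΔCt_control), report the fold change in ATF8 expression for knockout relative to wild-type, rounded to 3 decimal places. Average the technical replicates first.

0.033

Mean Ct: ATF8 wild-type 21.845; ATF8 knockout 26.190; ACTB wild-type 19.300; ACTB knockout 18.710
ΔCt(wild-type) = 21.845 − 19.300 = 2.545
ΔCt(knockout) = 26.190 − 18.710 = 7.480
ΔΔCt = 7.480 − 2.545 = 4.935
Fold change = 2^(−4.935) = 0.0327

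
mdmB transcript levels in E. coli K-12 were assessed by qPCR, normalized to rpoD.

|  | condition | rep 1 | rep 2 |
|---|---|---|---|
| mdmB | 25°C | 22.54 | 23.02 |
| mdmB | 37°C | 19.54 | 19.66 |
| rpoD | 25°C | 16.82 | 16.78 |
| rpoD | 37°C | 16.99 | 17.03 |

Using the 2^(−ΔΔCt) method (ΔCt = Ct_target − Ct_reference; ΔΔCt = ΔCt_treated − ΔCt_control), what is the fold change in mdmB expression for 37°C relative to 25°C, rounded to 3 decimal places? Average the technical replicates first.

10.483

Mean Ct: mdmB 25°C 22.780; mdmB 37°C 19.600; rpoD 25°C 16.800; rpoD 37°C 17.010
ΔCt(25°C) = 22.780 − 16.800 = 5.980
ΔCt(37°C) = 19.600 − 17.010 = 2.590
ΔΔCt = 2.590 − 5.980 = -3.390
Fold change = 2^(−(-3.390)) = 2^3.390 = 10.4831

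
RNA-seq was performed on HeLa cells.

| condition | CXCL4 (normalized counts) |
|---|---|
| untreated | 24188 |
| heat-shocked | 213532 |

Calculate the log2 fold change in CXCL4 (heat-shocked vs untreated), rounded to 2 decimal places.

3.14

Fold change = 213532 / 24188 = 8.8280
log2(8.8280) = 3.142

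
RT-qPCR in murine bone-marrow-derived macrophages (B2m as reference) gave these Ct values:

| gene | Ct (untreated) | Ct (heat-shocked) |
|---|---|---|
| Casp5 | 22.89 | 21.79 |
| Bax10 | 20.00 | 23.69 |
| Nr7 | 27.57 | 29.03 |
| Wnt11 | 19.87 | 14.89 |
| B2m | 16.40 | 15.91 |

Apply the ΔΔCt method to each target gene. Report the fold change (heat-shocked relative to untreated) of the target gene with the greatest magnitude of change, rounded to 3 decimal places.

22.471

Casp5: ΔΔCt = (21.79−15.91) − (22.89−16.40) = 5.88 − 6.49 = -0.61; fold change = 2^0.61 = 1.526
Bax10: ΔΔCt = (23.69−15.91) − (20.00−16.40) = 7.78 − 3.60 = 4.18; fold change = 2^-4.18 = 0.055
Nr7: ΔΔCt = (29.03−15.91) − (27.57−16.40) = 13.12 − 11.17 = 1.95; fold change = 2^-1.95 = 0.259
Wnt11: ΔΔCt = (14.89−15.91) − (19.87−16.40) = -1.02 − 3.47 = -4.49; fold change = 2^4.49 = 22.471
Wnt11 has the largest |ΔΔCt| = 4.49.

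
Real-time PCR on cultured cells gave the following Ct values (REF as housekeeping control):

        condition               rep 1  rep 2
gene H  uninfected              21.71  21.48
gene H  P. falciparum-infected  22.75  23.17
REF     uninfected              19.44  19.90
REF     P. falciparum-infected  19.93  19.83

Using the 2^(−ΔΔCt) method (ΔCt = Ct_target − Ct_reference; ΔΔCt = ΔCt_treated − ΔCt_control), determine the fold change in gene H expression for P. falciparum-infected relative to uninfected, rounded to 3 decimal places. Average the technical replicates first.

0.449

Mean Ct: gene H uninfected 21.595; gene H P. falciparum-infected 22.960; REF uninfected 19.670; REF P. falciparum-infected 19.880
ΔCt(uninfected) = 21.595 − 19.670 = 1.925
ΔCt(P. falciparum-infected) = 22.960 − 19.880 = 3.080
ΔΔCt = 3.080 − 1.925 = 1.155
Fold change = 2^(−1.155) = 0.4491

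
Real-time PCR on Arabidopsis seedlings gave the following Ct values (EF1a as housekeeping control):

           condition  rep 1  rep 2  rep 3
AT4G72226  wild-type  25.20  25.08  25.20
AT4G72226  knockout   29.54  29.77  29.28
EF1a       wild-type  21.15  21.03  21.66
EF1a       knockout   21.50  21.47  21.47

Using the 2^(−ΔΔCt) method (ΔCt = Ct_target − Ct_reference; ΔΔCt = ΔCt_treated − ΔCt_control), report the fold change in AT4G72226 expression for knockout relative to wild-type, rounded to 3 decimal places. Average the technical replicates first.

Mean Ct: AT4G72226 wild-type 25.160; AT4G72226 knockout 29.530; EF1a wild-type 21.280; EF1a knockout 21.480
ΔCt(wild-type) = 25.160 − 21.280 = 3.880
ΔCt(knockout) = 29.530 − 21.480 = 8.050
ΔΔCt = 8.050 − 3.880 = 4.170
Fold change = 2^(−4.170) = 0.0556

0.056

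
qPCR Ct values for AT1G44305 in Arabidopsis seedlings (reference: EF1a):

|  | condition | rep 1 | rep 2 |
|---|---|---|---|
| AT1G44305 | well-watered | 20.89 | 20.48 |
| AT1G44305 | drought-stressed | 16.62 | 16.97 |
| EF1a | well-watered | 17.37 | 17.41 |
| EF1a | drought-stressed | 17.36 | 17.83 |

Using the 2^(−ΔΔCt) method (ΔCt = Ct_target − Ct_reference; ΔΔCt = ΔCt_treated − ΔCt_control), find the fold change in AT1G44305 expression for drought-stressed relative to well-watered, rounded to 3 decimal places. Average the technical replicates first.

17.089

Mean Ct: AT1G44305 well-watered 20.685; AT1G44305 drought-stressed 16.795; EF1a well-watered 17.390; EF1a drought-stressed 17.595
ΔCt(well-watered) = 20.685 − 17.390 = 3.295
ΔCt(drought-stressed) = 16.795 − 17.595 = -0.800
ΔΔCt = -0.800 − 3.295 = -4.095
Fold change = 2^(−(-4.095)) = 2^4.095 = 17.0890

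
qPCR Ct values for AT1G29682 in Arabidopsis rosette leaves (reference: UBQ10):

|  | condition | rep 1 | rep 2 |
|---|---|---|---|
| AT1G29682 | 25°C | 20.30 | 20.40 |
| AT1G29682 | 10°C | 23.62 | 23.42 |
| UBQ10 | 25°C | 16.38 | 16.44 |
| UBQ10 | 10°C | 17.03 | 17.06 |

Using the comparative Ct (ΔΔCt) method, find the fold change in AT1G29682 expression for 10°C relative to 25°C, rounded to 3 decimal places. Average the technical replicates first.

Mean Ct: AT1G29682 25°C 20.350; AT1G29682 10°C 23.520; UBQ10 25°C 16.410; UBQ10 10°C 17.045
ΔCt(25°C) = 20.350 − 16.410 = 3.940
ΔCt(10°C) = 23.520 − 17.045 = 6.475
ΔΔCt = 6.475 − 3.940 = 2.535
Fold change = 2^(−2.535) = 0.1725

0.173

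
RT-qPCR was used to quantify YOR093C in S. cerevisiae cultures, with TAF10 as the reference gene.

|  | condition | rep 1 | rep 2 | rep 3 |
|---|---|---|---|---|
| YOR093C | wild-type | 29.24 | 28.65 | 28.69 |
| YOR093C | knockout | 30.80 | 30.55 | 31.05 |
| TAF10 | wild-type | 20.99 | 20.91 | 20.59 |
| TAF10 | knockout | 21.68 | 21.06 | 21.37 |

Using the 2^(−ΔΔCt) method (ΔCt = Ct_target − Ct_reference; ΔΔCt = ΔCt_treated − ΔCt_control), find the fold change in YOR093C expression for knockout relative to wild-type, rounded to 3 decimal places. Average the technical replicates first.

0.379

Mean Ct: YOR093C wild-type 28.860; YOR093C knockout 30.800; TAF10 wild-type 20.830; TAF10 knockout 21.370
ΔCt(wild-type) = 28.860 − 20.830 = 8.030
ΔCt(knockout) = 30.800 − 21.370 = 9.430
ΔΔCt = 9.430 − 8.030 = 1.400
Fold change = 2^(−1.400) = 0.3789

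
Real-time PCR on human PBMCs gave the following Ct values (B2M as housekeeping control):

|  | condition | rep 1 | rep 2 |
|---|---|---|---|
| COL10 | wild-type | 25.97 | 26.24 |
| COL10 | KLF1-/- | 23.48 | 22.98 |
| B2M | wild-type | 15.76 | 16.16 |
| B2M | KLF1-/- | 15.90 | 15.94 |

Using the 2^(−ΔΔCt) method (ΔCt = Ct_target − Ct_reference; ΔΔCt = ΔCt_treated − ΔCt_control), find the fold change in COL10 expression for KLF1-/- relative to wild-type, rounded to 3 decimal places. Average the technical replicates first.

7.135

Mean Ct: COL10 wild-type 26.105; COL10 KLF1-/- 23.230; B2M wild-type 15.960; B2M KLF1-/- 15.920
ΔCt(wild-type) = 26.105 − 15.960 = 10.145
ΔCt(KLF1-/-) = 23.230 − 15.920 = 7.310
ΔΔCt = 7.310 − 10.145 = -2.835
Fold change = 2^(−(-2.835)) = 2^2.835 = 7.1354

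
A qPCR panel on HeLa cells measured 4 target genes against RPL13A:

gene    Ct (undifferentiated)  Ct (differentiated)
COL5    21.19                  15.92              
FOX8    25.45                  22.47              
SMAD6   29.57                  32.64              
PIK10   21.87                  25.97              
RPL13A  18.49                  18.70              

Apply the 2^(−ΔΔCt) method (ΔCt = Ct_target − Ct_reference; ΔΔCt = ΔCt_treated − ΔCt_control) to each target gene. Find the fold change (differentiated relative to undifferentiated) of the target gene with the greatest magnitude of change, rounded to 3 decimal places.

COL5: ΔΔCt = (15.92−18.70) − (21.19−18.49) = -2.78 − 2.70 = -5.48; fold change = 2^5.48 = 44.632
FOX8: ΔΔCt = (22.47−18.70) − (25.45−18.49) = 3.77 − 6.96 = -3.19; fold change = 2^3.19 = 9.126
SMAD6: ΔΔCt = (32.64−18.70) − (29.57−18.49) = 13.94 − 11.08 = 2.86; fold change = 2^-2.86 = 0.138
PIK10: ΔΔCt = (25.97−18.70) − (21.87−18.49) = 7.27 − 3.38 = 3.89; fold change = 2^-3.89 = 0.067
COL5 has the largest |ΔΔCt| = 5.48.

44.632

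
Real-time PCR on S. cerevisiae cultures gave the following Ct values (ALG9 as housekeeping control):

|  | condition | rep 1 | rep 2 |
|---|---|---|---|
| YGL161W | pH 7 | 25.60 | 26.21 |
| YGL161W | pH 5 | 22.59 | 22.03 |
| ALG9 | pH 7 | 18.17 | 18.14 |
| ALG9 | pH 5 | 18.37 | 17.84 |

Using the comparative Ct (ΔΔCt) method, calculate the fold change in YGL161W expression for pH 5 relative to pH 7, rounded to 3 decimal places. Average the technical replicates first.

Mean Ct: YGL161W pH 7 25.905; YGL161W pH 5 22.310; ALG9 pH 7 18.155; ALG9 pH 5 18.105
ΔCt(pH 7) = 25.905 − 18.155 = 7.750
ΔCt(pH 5) = 22.310 − 18.105 = 4.205
ΔΔCt = 4.205 − 7.750 = -3.545
Fold change = 2^(−(-3.545)) = 2^3.545 = 11.6722

11.672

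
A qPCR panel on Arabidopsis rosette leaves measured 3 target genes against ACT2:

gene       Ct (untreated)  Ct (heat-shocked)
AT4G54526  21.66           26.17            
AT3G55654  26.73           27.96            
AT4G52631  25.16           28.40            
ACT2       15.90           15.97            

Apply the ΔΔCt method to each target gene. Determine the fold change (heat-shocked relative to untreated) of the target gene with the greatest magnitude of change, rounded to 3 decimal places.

0.046

AT4G54526: ΔΔCt = (26.17−15.97) − (21.66−15.90) = 10.20 − 5.76 = 4.44; fold change = 2^-4.44 = 0.046
AT3G55654: ΔΔCt = (27.96−15.97) − (26.73−15.90) = 11.99 − 10.83 = 1.16; fold change = 2^-1.16 = 0.448
AT4G52631: ΔΔCt = (28.40−15.97) − (25.16−15.90) = 12.43 − 9.26 = 3.17; fold change = 2^-3.17 = 0.111
AT4G54526 has the largest |ΔΔCt| = 4.44.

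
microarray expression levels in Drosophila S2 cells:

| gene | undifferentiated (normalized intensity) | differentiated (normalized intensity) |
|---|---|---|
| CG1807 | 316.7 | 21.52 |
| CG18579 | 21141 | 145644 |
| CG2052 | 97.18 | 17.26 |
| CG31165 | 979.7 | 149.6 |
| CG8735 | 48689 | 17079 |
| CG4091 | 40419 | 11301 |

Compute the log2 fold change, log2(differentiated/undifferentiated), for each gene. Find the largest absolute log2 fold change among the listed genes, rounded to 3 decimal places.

3.879

log2(21.52/316.7) = -3.879  (CG1807)
log2(145644/21141) = 2.784  (CG18579)
log2(17.26/97.18) = -2.493  (CG2052)
log2(149.6/979.7) = -2.711  (CG31165)
log2(17079/48689) = -1.511  (CG8735)
log2(11301/40419) = -1.839  (CG4091)
The largest magnitude belongs to CG1807.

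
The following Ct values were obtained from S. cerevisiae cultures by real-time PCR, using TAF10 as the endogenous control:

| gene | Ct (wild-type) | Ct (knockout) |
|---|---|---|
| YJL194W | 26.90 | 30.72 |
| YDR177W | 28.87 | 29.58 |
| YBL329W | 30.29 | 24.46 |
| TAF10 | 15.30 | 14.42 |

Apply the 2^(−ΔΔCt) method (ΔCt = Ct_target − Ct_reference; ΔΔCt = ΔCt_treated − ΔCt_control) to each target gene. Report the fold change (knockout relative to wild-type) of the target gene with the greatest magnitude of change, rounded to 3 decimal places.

30.910

YJL194W: ΔΔCt = (30.72−14.42) − (26.90−15.30) = 16.30 − 11.60 = 4.70; fold change = 2^-4.70 = 0.038
YDR177W: ΔΔCt = (29.58−14.42) − (28.87−15.30) = 15.16 − 13.57 = 1.59; fold change = 2^-1.59 = 0.332
YBL329W: ΔΔCt = (24.46−14.42) − (30.29−15.30) = 10.04 − 14.99 = -4.95; fold change = 2^4.95 = 30.910
YBL329W has the largest |ΔΔCt| = 4.95.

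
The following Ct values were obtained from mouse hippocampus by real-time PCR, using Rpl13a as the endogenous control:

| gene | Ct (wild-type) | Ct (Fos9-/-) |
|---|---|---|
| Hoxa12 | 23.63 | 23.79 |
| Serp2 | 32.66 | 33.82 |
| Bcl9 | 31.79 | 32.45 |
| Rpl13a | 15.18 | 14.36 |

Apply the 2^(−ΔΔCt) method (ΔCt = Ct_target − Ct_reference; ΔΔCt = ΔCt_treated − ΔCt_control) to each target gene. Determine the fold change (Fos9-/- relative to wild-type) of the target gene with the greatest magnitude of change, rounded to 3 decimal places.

0.253

Hoxa12: ΔΔCt = (23.79−14.36) − (23.63−15.18) = 9.43 − 8.45 = 0.98; fold change = 2^-0.98 = 0.507
Serp2: ΔΔCt = (33.82−14.36) − (32.66−15.18) = 19.46 − 17.48 = 1.98; fold change = 2^-1.98 = 0.253
Bcl9: ΔΔCt = (32.45−14.36) − (31.79−15.18) = 18.09 − 16.61 = 1.48; fold change = 2^-1.48 = 0.358
Serp2 has the largest |ΔΔCt| = 1.98.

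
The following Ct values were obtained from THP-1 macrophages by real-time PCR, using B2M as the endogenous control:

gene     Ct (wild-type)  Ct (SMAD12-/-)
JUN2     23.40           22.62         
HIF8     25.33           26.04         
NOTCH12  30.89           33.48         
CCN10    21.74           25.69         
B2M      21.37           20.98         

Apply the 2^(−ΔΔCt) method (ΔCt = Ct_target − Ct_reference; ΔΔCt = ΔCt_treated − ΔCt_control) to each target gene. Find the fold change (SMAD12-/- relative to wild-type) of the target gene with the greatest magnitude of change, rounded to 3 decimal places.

JUN2: ΔΔCt = (22.62−20.98) − (23.40−21.37) = 1.64 − 2.03 = -0.39; fold change = 2^0.39 = 1.310
HIF8: ΔΔCt = (26.04−20.98) − (25.33−21.37) = 5.06 − 3.96 = 1.10; fold change = 2^-1.10 = 0.467
NOTCH12: ΔΔCt = (33.48−20.98) − (30.89−21.37) = 12.50 − 9.52 = 2.98; fold change = 2^-2.98 = 0.127
CCN10: ΔΔCt = (25.69−20.98) − (21.74−21.37) = 4.71 − 0.37 = 4.34; fold change = 2^-4.34 = 0.049
CCN10 has the largest |ΔΔCt| = 4.34.

0.049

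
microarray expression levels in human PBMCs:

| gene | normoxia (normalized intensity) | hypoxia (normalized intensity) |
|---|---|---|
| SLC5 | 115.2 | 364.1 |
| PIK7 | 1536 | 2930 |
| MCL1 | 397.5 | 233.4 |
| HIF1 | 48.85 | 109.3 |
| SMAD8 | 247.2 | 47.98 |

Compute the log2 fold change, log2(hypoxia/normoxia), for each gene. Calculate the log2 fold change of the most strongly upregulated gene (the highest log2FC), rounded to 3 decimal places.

log2(364.1/115.2) = 1.660  (SLC5)
log2(2930/1536) = 0.932  (PIK7)
log2(233.4/397.5) = -0.768  (MCL1)
log2(109.3/48.85) = 1.162  (HIF1)
log2(47.98/247.2) = -2.365  (SMAD8)
SLC5 is most strongly upregulated.

1.660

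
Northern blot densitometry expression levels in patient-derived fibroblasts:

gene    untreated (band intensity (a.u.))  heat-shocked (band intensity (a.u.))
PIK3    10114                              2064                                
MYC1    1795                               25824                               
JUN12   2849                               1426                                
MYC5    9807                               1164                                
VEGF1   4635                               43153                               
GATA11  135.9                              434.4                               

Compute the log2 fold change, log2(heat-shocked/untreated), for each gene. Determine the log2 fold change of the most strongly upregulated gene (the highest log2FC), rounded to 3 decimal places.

log2(2064/10114) = -2.293  (PIK3)
log2(25824/1795) = 3.847  (MYC1)
log2(1426/2849) = -0.998  (JUN12)
log2(1164/9807) = -3.075  (MYC5)
log2(43153/4635) = 3.219  (VEGF1)
log2(434.4/135.9) = 1.676  (GATA11)
MYC1 is most strongly upregulated.

3.847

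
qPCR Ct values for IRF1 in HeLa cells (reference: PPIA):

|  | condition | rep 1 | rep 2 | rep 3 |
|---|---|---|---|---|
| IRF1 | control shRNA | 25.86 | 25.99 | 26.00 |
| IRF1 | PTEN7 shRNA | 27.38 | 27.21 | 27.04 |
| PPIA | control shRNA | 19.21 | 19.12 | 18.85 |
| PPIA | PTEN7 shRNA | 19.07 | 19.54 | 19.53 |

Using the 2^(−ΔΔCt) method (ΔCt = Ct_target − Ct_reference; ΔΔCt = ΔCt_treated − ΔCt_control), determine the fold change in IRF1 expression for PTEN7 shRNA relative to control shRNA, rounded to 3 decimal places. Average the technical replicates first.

0.521

Mean Ct: IRF1 control shRNA 25.950; IRF1 PTEN7 shRNA 27.210; PPIA control shRNA 19.060; PPIA PTEN7 shRNA 19.380
ΔCt(control shRNA) = 25.950 − 19.060 = 6.890
ΔCt(PTEN7 shRNA) = 27.210 − 19.380 = 7.830
ΔΔCt = 7.830 − 6.890 = 0.940
Fold change = 2^(−0.940) = 0.5212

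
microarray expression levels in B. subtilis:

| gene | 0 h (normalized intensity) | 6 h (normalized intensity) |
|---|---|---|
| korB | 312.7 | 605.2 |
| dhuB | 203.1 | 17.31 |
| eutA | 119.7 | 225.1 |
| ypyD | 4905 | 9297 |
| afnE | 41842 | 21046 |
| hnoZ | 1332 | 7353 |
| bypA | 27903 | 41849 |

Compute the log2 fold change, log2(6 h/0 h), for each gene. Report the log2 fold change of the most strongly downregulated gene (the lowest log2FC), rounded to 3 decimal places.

log2(605.2/312.7) = 0.953  (korB)
log2(17.31/203.1) = -3.553  (dhuB)
log2(225.1/119.7) = 0.911  (eutA)
log2(9297/4905) = 0.923  (ypyD)
log2(21046/41842) = -0.991  (afnE)
log2(7353/1332) = 2.465  (hnoZ)
log2(41849/27903) = 0.585  (bypA)
dhuB is most strongly downregulated.

-3.553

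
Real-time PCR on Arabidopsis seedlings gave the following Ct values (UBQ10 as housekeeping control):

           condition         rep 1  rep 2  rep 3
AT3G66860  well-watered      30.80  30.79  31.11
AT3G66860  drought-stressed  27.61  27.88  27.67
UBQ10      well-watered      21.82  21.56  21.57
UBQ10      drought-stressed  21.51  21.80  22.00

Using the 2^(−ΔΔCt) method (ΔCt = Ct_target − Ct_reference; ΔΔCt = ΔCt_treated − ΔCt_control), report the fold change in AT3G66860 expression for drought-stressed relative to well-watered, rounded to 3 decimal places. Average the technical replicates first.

Mean Ct: AT3G66860 well-watered 30.900; AT3G66860 drought-stressed 27.720; UBQ10 well-watered 21.650; UBQ10 drought-stressed 21.770
ΔCt(well-watered) = 30.900 − 21.650 = 9.250
ΔCt(drought-stressed) = 27.720 − 21.770 = 5.950
ΔΔCt = 5.950 − 9.250 = -3.300
Fold change = 2^(−(-3.300)) = 2^3.300 = 9.8492

9.849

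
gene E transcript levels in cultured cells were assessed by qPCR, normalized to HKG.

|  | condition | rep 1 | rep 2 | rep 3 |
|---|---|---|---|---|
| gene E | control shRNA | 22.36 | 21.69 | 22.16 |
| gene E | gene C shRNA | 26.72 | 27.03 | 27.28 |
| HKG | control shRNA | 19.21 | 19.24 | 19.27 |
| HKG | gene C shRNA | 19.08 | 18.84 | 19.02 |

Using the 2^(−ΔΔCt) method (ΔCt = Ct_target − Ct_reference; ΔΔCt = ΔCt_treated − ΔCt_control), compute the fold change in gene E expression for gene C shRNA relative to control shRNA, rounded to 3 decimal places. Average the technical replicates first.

Mean Ct: gene E control shRNA 22.070; gene E gene C shRNA 27.010; HKG control shRNA 19.240; HKG gene C shRNA 18.980
ΔCt(control shRNA) = 22.070 − 19.240 = 2.830
ΔCt(gene C shRNA) = 27.010 − 18.980 = 8.030
ΔΔCt = 8.030 − 2.830 = 5.200
Fold change = 2^(−5.200) = 0.0272

0.027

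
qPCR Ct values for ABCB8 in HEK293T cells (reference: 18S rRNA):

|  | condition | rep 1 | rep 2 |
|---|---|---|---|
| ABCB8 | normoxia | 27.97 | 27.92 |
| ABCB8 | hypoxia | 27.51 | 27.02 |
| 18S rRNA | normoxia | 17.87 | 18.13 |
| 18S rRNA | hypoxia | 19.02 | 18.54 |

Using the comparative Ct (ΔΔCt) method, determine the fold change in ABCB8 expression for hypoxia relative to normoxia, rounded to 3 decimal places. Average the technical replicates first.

2.751

Mean Ct: ABCB8 normoxia 27.945; ABCB8 hypoxia 27.265; 18S rRNA normoxia 18.000; 18S rRNA hypoxia 18.780
ΔCt(normoxia) = 27.945 − 18.000 = 9.945
ΔCt(hypoxia) = 27.265 − 18.780 = 8.485
ΔΔCt = 8.485 − 9.945 = -1.460
Fold change = 2^(−(-1.460)) = 2^1.460 = 2.7511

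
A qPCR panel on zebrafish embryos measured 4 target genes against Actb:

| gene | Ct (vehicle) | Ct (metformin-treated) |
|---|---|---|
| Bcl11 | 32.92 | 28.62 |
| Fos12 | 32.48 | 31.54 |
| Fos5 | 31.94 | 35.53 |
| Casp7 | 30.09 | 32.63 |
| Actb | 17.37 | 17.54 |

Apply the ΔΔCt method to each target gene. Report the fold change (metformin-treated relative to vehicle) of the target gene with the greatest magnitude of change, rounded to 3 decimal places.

Bcl11: ΔΔCt = (28.62−17.54) − (32.92−17.37) = 11.08 − 15.55 = -4.47; fold change = 2^4.47 = 22.162
Fos12: ΔΔCt = (31.54−17.54) − (32.48−17.37) = 14.00 − 15.11 = -1.11; fold change = 2^1.11 = 2.158
Fos5: ΔΔCt = (35.53−17.54) − (31.94−17.37) = 17.99 − 14.57 = 3.42; fold change = 2^-3.42 = 0.093
Casp7: ΔΔCt = (32.63−17.54) − (30.09−17.37) = 15.09 − 12.72 = 2.37; fold change = 2^-2.37 = 0.193
Bcl11 has the largest |ΔΔCt| = 4.47.

22.162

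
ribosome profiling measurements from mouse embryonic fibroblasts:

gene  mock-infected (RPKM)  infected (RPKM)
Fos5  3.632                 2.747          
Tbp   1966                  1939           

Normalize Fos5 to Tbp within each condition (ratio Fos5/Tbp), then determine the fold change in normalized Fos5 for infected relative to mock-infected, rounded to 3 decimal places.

0.767

Fos5/Tbp (mock-infected) = 3.632 / 1966 = 0.0018474
Fos5/Tbp (infected) = 2.747 / 1939 = 0.0014167
Fold change = 0.0014167 / 0.0018474 = 0.7669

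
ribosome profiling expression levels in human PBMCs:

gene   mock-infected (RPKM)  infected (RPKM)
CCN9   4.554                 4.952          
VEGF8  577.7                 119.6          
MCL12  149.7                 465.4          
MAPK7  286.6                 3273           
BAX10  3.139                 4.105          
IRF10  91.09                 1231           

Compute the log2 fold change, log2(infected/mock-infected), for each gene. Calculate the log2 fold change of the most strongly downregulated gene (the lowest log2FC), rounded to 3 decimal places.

log2(4.952/4.554) = 0.121  (CCN9)
log2(119.6/577.7) = -2.272  (VEGF8)
log2(465.4/149.7) = 1.636  (MCL12)
log2(3273/286.6) = 3.514  (MAPK7)
log2(4.105/3.139) = 0.387  (BAX10)
log2(1231/91.09) = 3.756  (IRF10)
VEGF8 is most strongly downregulated.

-2.272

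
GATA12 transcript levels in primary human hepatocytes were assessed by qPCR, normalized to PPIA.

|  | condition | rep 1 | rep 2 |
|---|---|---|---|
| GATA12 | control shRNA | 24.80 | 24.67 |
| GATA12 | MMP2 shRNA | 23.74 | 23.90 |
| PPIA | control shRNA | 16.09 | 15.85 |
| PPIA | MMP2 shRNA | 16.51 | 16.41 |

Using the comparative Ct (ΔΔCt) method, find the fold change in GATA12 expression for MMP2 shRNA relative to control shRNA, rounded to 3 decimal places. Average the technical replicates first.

2.648

Mean Ct: GATA12 control shRNA 24.735; GATA12 MMP2 shRNA 23.820; PPIA control shRNA 15.970; PPIA MMP2 shRNA 16.460
ΔCt(control shRNA) = 24.735 − 15.970 = 8.765
ΔCt(MMP2 shRNA) = 23.820 − 16.460 = 7.360
ΔΔCt = 7.360 − 8.765 = -1.405
Fold change = 2^(−(-1.405)) = 2^1.405 = 2.6482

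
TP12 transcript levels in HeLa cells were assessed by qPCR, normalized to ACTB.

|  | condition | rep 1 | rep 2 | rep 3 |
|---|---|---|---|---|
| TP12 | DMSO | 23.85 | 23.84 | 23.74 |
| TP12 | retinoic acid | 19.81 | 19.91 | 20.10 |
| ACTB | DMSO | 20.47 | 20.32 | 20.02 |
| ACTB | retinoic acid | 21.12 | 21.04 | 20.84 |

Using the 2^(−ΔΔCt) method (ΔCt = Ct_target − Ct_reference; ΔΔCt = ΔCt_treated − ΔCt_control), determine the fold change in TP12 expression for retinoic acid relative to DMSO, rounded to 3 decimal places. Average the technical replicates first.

24.251

Mean Ct: TP12 DMSO 23.810; TP12 retinoic acid 19.940; ACTB DMSO 20.270; ACTB retinoic acid 21.000
ΔCt(DMSO) = 23.810 − 20.270 = 3.540
ΔCt(retinoic acid) = 19.940 − 21.000 = -1.060
ΔΔCt = -1.060 − 3.540 = -4.600
Fold change = 2^(−(-4.600)) = 2^4.600 = 24.2515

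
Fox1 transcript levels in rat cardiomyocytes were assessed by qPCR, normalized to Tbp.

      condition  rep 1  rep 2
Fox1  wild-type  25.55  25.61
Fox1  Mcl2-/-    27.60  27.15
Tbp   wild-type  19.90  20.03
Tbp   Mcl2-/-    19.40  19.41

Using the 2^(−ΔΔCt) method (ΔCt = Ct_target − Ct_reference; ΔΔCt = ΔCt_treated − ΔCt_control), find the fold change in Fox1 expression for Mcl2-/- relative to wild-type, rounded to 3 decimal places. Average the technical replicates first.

0.195

Mean Ct: Fox1 wild-type 25.580; Fox1 Mcl2-/- 27.375; Tbp wild-type 19.965; Tbp Mcl2-/- 19.405
ΔCt(wild-type) = 25.580 − 19.965 = 5.615
ΔCt(Mcl2-/-) = 27.375 − 19.405 = 7.970
ΔΔCt = 7.970 − 5.615 = 2.355
Fold change = 2^(−2.355) = 0.1955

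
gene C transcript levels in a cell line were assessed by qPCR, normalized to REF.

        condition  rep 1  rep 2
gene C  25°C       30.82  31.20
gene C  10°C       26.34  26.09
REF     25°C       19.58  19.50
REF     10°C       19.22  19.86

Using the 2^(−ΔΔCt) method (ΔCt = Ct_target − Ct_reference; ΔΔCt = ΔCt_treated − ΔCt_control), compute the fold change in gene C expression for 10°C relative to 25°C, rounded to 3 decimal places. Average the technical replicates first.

27.761

Mean Ct: gene C 25°C 31.010; gene C 10°C 26.215; REF 25°C 19.540; REF 10°C 19.540
ΔCt(25°C) = 31.010 − 19.540 = 11.470
ΔCt(10°C) = 26.215 − 19.540 = 6.675
ΔΔCt = 6.675 − 11.470 = -4.795
Fold change = 2^(−(-4.795)) = 2^4.795 = 27.7612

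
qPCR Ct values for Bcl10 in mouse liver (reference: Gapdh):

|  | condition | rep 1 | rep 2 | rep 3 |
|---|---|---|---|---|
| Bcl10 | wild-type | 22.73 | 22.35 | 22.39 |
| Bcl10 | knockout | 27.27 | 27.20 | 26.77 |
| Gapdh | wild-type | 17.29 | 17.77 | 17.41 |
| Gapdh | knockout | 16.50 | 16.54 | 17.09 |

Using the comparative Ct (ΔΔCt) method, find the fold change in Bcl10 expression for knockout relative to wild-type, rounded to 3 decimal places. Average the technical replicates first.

Mean Ct: Bcl10 wild-type 22.490; Bcl10 knockout 27.080; Gapdh wild-type 17.490; Gapdh knockout 16.710
ΔCt(wild-type) = 22.490 − 17.490 = 5.000
ΔCt(knockout) = 27.080 − 16.710 = 10.370
ΔΔCt = 10.370 − 5.000 = 5.370
Fold change = 2^(−5.370) = 0.0242

0.024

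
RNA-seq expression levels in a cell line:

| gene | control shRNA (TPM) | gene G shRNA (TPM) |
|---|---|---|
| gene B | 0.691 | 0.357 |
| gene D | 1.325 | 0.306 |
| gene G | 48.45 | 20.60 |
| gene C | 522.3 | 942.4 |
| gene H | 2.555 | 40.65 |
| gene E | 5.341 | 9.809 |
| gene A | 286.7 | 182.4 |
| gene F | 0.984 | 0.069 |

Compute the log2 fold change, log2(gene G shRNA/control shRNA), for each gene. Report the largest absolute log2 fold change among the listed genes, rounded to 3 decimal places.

log2(0.357/0.691) = -0.953  (gene B)
log2(0.306/1.325) = -2.114  (gene D)
log2(20.60/48.45) = -1.234  (gene G)
log2(942.4/522.3) = 0.851  (gene C)
log2(40.65/2.555) = 3.992  (gene H)
log2(9.809/5.341) = 0.877  (gene E)
log2(182.4/286.7) = -0.652  (gene A)
log2(0.069/0.984) = -3.834  (gene F)
The largest magnitude belongs to gene H.

3.992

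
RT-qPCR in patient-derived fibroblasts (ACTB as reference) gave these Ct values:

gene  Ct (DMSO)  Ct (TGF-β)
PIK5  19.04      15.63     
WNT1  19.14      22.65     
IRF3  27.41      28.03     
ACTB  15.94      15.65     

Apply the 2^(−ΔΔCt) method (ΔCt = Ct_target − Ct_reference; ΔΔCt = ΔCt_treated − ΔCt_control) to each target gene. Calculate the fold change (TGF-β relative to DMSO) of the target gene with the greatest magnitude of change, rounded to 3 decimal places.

0.072

PIK5: ΔΔCt = (15.63−15.65) − (19.04−15.94) = -0.02 − 3.10 = -3.12; fold change = 2^3.12 = 8.694
WNT1: ΔΔCt = (22.65−15.65) − (19.14−15.94) = 7.00 − 3.20 = 3.80; fold change = 2^-3.80 = 0.072
IRF3: ΔΔCt = (28.03−15.65) − (27.41−15.94) = 12.38 − 11.47 = 0.91; fold change = 2^-0.91 = 0.532
WNT1 has the largest |ΔΔCt| = 3.80.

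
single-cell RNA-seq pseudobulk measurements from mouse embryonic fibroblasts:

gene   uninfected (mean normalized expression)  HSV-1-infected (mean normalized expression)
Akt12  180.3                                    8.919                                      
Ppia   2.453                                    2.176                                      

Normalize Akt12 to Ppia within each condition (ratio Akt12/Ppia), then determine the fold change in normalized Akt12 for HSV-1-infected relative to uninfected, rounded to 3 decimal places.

Akt12/Ppia (uninfected) = 180.3 / 2.453 = 73.502
Akt12/Ppia (HSV-1-infected) = 8.919 / 2.176 = 4.0988
Fold change = 4.0988 / 73.502 = 0.0558

0.056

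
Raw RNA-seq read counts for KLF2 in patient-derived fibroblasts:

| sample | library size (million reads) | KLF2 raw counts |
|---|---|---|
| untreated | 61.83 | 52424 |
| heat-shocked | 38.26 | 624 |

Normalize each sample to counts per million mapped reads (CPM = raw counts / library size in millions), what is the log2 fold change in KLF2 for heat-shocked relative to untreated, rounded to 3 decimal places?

CPM(untreated) = 52424 / 61.83 = 847.8732
CPM(heat-shocked) = 624 / 38.26 = 16.3095
Fold change = 16.3095 / 847.8732 = 0.01924
log2(0.01924) = -5.7001

-5.700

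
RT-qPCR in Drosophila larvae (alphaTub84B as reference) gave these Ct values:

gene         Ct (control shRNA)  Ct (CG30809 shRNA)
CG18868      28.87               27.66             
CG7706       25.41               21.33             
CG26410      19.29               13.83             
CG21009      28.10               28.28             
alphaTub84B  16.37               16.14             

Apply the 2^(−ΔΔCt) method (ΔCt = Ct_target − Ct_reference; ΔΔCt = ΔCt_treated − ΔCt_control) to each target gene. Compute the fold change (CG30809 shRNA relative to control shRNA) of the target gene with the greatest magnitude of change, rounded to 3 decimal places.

37.531

CG18868: ΔΔCt = (27.66−16.14) − (28.87−16.37) = 11.52 − 12.50 = -0.98; fold change = 2^0.98 = 1.972
CG7706: ΔΔCt = (21.33−16.14) − (25.41−16.37) = 5.19 − 9.04 = -3.85; fold change = 2^3.85 = 14.420
CG26410: ΔΔCt = (13.83−16.14) − (19.29−16.37) = -2.31 − 2.92 = -5.23; fold change = 2^5.23 = 37.531
CG21009: ΔΔCt = (28.28−16.14) − (28.10−16.37) = 12.14 − 11.73 = 0.41; fold change = 2^-0.41 = 0.753
CG26410 has the largest |ΔΔCt| = 5.23.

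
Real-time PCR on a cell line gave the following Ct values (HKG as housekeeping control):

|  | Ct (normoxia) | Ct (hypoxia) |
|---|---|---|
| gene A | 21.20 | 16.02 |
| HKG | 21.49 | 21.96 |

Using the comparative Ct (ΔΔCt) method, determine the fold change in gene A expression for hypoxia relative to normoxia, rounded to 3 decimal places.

50.213

ΔCt(normoxia) = 21.200 − 21.490 = -0.290
ΔCt(hypoxia) = 16.020 − 21.960 = -5.940
ΔΔCt = -5.940 − (-0.290) = -5.650
Fold change = 2^(−(-5.650)) = 2^5.650 = 50.2134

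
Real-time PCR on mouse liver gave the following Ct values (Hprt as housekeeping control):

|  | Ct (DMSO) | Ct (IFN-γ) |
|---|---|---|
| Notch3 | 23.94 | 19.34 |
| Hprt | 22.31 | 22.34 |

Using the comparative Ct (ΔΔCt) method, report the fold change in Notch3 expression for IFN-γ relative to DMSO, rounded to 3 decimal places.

ΔCt(DMSO) = 23.940 − 22.310 = 1.630
ΔCt(IFN-γ) = 19.340 − 22.340 = -3.000
ΔΔCt = -3.000 − 1.630 = -4.630
Fold change = 2^(−(-4.630)) = 2^4.630 = 24.7610

24.761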